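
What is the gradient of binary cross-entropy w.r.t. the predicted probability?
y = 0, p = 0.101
∂L/∂p = 1.112

∂L/∂p = -y/p + (1-y)/(1-p) = 0 + 1/0.899 = 1.112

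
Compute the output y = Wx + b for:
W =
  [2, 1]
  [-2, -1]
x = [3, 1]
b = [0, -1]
y = [7, -8]

Wx = [2×3 + 1×1, -2×3 + -1×1]
   = [7, -7]
y = Wx + b = [7 + 0, -7 + -1] = [7, -8]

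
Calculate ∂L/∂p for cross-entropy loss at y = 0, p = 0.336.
∂L/∂p = 1.506

∂L/∂p = -y/p + (1-y)/(1-p) = 0 + 1/0.664 = 1.506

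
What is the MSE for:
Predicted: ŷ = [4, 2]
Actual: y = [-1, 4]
MSE = 14.5

MSE = (1/2)((4--1)² + (2-4)²) = (1/2)(25 + 4) = 14.5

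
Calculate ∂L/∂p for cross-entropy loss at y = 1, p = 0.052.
∂L/∂p = -19.23

∂L/∂p = -y/p + (1-y)/(1-p) = -1/0.052 + 0 = -19.23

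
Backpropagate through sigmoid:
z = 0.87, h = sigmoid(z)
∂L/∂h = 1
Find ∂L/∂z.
∂L/∂z = 0.2081

σ(0.87) = 0.7047
σ'(0.87) = σ(0.87)(1 - σ(0.87)) = 0.7047 × 0.2953 = 0.2081
∂L/∂z = ∂L/∂h · σ'(z) = 1 × 0.2081 = 0.2081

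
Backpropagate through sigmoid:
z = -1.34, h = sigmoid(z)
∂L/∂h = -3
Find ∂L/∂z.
∂L/∂z = -0.4933

σ(-1.34) = 0.2075
σ'(-1.34) = σ(-1.34)(1 - σ(-1.34)) = 0.2075 × 0.7925 = 0.1644
∂L/∂z = ∂L/∂h · σ'(z) = -3 × 0.1644 = -0.4933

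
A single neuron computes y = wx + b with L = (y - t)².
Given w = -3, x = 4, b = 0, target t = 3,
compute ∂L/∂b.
∂L/∂b = -30

y = wx + b = (-3)(4) + 0 = -12
∂L/∂y = 2(y - t) = 2(-12 - 3) = -30
∂y/∂b = 1
∂L/∂b = ∂L/∂y · ∂y/∂b = -30 × 1 = -30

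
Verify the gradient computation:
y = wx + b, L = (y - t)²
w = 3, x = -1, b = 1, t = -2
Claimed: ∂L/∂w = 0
Correct

y = (3)(-1) + 1 = -2
∂L/∂y = 2(y - t) = 2(-2 - -2) = 0
∂y/∂w = x = -1
∂L/∂w = 0 × -1 = 0

Claimed value: 0
Correct: The correct gradient is 0.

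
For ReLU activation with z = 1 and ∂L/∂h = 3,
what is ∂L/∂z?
∂L/∂z = 3

h = ReLU(1) = 1
Since z > 0: ∂h/∂z = 1
∂L/∂z = ∂L/∂h · ∂h/∂z = 3 × 1 = 3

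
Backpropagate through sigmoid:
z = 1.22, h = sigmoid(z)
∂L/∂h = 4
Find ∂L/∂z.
∂L/∂z = 0.7039

σ(1.22) = 0.7721
σ'(1.22) = σ(1.22)(1 - σ(1.22)) = 0.7721 × 0.2279 = 0.176
∂L/∂z = ∂L/∂h · σ'(z) = 4 × 0.176 = 0.7039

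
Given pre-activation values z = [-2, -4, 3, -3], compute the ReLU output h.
h = [0, 0, 3, 0]

ReLU applied element-wise: max(0,-2)=0, max(0,-4)=0, max(0,3)=3, max(0,-3)=0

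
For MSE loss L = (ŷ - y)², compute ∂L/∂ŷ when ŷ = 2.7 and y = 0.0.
∂L/∂ŷ = 5.4

∂L/∂ŷ = 2(ŷ - y) = 2(2.7 - 0.0) = 2(2.7) = 5.4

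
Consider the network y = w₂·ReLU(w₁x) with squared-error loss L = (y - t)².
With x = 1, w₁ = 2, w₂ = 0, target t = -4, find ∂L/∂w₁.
∂L/∂w₁ = 0

Forward pass:
z = w₁x = 2×1 = 2
h = ReLU(2) = 2
y = w₂h = 0×2 = 0

Backward pass:
∂L/∂y = 2(y - t) = 2(0 - -4) = 8
∂y/∂h = w₂ = 0
∂h/∂z = 1 (ReLU derivative)
∂z/∂w₁ = x = 1

∂L/∂w₁ = 8 × 0 × 1 × 1 = 0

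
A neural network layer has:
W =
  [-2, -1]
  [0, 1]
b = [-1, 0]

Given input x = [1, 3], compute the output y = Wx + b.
y = [-6, 3]

Wx = [-2×1 + -1×3, 0×1 + 1×3]
   = [-5, 3]
y = Wx + b = [-5 + -1, 3 + 0] = [-6, 3]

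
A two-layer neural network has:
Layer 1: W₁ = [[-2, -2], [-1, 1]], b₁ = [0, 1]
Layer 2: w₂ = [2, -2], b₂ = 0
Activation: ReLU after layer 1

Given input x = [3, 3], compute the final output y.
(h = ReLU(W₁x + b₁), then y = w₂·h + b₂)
y = -2

Layer 1 pre-activation: z₁ = [-12, 1]
After ReLU: h = [0, 1]
Layer 2 output: y = 2×0 + -2×1 + 0 = -2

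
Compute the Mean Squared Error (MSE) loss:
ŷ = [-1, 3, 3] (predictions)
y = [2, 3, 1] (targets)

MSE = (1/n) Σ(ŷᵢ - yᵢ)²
MSE = 4.333

MSE = (1/3)((-1-2)² + (3-3)² + (3-1)²) = (1/3)(9 + 0 + 4) = 4.333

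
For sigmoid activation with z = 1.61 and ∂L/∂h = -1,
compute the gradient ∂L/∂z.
∂L/∂z = -0.1388

σ(1.61) = 0.8334
σ'(1.61) = σ(1.61)(1 - σ(1.61)) = 0.8334 × 0.1666 = 0.1388
∂L/∂z = ∂L/∂h · σ'(z) = -1 × 0.1388 = -0.1388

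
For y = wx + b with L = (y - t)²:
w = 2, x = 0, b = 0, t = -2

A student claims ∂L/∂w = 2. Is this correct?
Incorrect

y = (2)(0) + 0 = 0
∂L/∂y = 2(y - t) = 2(0 - -2) = 4
∂y/∂w = x = 0
∂L/∂w = 4 × 0 = 0

Claimed value: 2
Incorrect: The correct gradient is 0.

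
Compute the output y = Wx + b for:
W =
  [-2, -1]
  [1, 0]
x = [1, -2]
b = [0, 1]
y = [0, 2]

Wx = [-2×1 + -1×-2, 1×1 + 0×-2]
   = [0, 1]
y = Wx + b = [0 + 0, 1 + 1] = [0, 2]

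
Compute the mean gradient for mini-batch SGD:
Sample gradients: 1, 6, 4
Average gradient = 3.667

Average = (1/3)(1 + 6 + 4) = 11/3 = 3.667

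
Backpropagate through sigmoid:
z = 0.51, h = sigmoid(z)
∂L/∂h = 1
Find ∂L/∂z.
∂L/∂z = 0.2344

σ(0.51) = 0.6248
σ'(0.51) = σ(0.51)(1 - σ(0.51)) = 0.6248 × 0.3752 = 0.2344
∂L/∂z = ∂L/∂h · σ'(z) = 1 × 0.2344 = 0.2344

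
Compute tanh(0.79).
0.6584

tanh(0.79) = (e^(0.79) - e^(-0.79))/(e^(0.79) + e^(-0.79)) = 0.6584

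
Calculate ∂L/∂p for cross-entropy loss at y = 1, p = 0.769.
∂L/∂p = -1.3

∂L/∂p = -y/p + (1-y)/(1-p) = -1/0.769 + 0 = -1.3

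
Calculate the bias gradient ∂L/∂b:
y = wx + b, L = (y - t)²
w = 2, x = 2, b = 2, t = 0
∂L/∂b = 12

y = wx + b = (2)(2) + 2 = 6
∂L/∂y = 2(y - t) = 2(6 - 0) = 12
∂y/∂b = 1
∂L/∂b = ∂L/∂y · ∂y/∂b = 12 × 1 = 12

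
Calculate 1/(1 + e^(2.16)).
0.1034

sigmoid(-2.16) = 1/(1 + e^(2.16)) = 1/(1 + 8.671) = 0.1034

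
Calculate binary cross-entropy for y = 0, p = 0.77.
L = 1.47

L = -0·log(0.77) - 1·log(0.23) = -log(0.23) = 1.47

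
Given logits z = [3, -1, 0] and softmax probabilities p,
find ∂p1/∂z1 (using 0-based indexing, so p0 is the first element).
∂p1/∂z1 = 0.01685

p = softmax(z) = [0.9362, 0.01715, 0.04661]
p1 = 0.01715

∂p1/∂z1 = p1(1 - p1) = 0.01715 × (1 - 0.01715) = 0.01685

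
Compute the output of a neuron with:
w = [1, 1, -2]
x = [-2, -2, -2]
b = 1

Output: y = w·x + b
y = 1

y = (1)(-2) + (1)(-2) + (-2)(-2) + 1 = 1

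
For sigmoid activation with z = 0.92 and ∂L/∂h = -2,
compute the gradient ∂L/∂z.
∂L/∂z = -0.4075

σ(0.92) = 0.715
σ'(0.92) = σ(0.92)(1 - σ(0.92)) = 0.715 × 0.285 = 0.2038
∂L/∂z = ∂L/∂h · σ'(z) = -2 × 0.2038 = -0.4075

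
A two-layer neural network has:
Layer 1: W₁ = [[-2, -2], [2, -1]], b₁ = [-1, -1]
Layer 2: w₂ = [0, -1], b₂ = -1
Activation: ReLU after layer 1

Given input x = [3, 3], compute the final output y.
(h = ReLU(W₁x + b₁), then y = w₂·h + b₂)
y = -3

Layer 1 pre-activation: z₁ = [-13, 2]
After ReLU: h = [0, 2]
Layer 2 output: y = 0×0 + -1×2 + -1 = -3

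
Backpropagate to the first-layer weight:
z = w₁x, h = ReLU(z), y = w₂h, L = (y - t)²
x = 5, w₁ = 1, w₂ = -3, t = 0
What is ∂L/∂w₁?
∂L/∂w₁ = 450

Forward pass:
z = w₁x = 1×5 = 5
h = ReLU(5) = 5
y = w₂h = -3×5 = -15

Backward pass:
∂L/∂y = 2(y - t) = 2(-15 - 0) = -30
∂y/∂h = w₂ = -3
∂h/∂z = 1 (ReLU derivative)
∂z/∂w₁ = x = 5

∂L/∂w₁ = -30 × -3 × 1 × 5 = 450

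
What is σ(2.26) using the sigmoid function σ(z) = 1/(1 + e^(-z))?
0.9055

sigmoid(2.26) = 1/(1 + e^(-2.26)) = 1/(1 + 0.1044) = 0.9055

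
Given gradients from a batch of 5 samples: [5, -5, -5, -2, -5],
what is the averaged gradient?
Average gradient = -2.4

Average = (1/5)(5 + -5 + -5 + -2 + -5) = -12/5 = -2.4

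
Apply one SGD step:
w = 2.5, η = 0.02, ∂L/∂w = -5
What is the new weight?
w_new = 2.6

w_new = w - η·∂L/∂w = 2.5 - 0.02×(-5) = 2.5 - (-0.1) = 2.6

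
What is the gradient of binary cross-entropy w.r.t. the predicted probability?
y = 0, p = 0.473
∂L/∂p = 1.898

∂L/∂p = -y/p + (1-y)/(1-p) = 0 + 1/0.527 = 1.898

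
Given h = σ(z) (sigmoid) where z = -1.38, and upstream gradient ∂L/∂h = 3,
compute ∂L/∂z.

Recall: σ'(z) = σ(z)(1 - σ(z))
∂L/∂z = 0.4818

σ(-1.38) = 0.201
σ'(-1.38) = σ(-1.38)(1 - σ(-1.38)) = 0.201 × 0.799 = 0.1606
∂L/∂z = ∂L/∂h · σ'(z) = 3 × 0.1606 = 0.4818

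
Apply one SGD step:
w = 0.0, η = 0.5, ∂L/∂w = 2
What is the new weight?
w_new = -1

w_new = w - η·∂L/∂w = 0.0 - 0.5×(2) = 0.0 - (1) = -1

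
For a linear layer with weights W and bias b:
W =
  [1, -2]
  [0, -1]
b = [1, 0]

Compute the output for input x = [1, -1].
y = [4, 1]

Wx = [1×1 + -2×-1, 0×1 + -1×-1]
   = [3, 1]
y = Wx + b = [3 + 1, 1 + 0] = [4, 1]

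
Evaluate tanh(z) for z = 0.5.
0.4621

tanh(0.5) = (e^(0.5) - e^(-0.5))/(e^(0.5) + e^(-0.5)) = 0.4621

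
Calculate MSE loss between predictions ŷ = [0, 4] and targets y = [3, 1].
MSE = 9

MSE = (1/2)((0-3)² + (4-1)²) = (1/2)(9 + 9) = 9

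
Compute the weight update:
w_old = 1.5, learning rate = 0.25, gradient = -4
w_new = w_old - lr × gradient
w_new = 2.5

w_new = w - η·∂L/∂w = 1.5 - 0.25×(-4) = 1.5 - (-1) = 2.5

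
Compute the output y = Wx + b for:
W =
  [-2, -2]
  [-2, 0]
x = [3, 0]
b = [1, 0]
y = [-5, -6]

Wx = [-2×3 + -2×0, -2×3 + 0×0]
   = [-6, -6]
y = Wx + b = [-6 + 1, -6 + 0] = [-5, -6]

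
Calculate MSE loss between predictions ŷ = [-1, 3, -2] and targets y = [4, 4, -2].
MSE = 8.667

MSE = (1/3)((-1-4)² + (3-4)² + (-2--2)²) = (1/3)(25 + 1 + 0) = 8.667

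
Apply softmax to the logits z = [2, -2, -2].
p = [0.9647, 0.0177, 0.0177]

exp(z) = [7.389, 0.1353, 0.1353]
Sum = 7.66
p = [0.9647, 0.0177, 0.0177]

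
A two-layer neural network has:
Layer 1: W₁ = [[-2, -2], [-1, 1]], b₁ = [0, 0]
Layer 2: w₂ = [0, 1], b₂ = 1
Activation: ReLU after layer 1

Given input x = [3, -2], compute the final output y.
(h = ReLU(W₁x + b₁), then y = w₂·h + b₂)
y = 1

Layer 1 pre-activation: z₁ = [-2, -5]
After ReLU: h = [0, 0]
Layer 2 output: y = 0×0 + 1×0 + 1 = 1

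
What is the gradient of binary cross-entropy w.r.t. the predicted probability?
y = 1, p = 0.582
∂L/∂p = -1.718

∂L/∂p = -y/p + (1-y)/(1-p) = -1/0.582 + 0 = -1.718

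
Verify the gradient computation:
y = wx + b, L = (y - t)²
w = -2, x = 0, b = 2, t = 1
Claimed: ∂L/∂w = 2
Incorrect

y = (-2)(0) + 2 = 2
∂L/∂y = 2(y - t) = 2(2 - 1) = 2
∂y/∂w = x = 0
∂L/∂w = 2 × 0 = 0

Claimed value: 2
Incorrect: The correct gradient is 0.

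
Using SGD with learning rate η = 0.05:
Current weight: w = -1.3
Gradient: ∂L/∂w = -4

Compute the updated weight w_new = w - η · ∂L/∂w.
w_new = -1.1

w_new = w - η·∂L/∂w = -1.3 - 0.05×(-4) = -1.3 - (-0.2) = -1.1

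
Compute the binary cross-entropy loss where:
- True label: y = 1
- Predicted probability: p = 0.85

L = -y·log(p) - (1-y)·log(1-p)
L = 0.1625

L = -1·log(0.85) - 0·log(0.15) = -log(0.85) = 0.1625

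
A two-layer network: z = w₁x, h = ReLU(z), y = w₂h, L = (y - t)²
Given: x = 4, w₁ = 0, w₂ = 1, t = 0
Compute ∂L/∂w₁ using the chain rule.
∂L/∂w₁ = 0

Forward pass:
z = w₁x = 0×4 = 0
h = ReLU(0) = 0
y = w₂h = 1×0 = 0

Backward pass:
∂L/∂y = 2(y - t) = 2(0 - 0) = 0
∂y/∂h = w₂ = 1
∂h/∂z = 0 (ReLU derivative)
∂z/∂w₁ = x = 4

∂L/∂w₁ = 0 × 1 × 0 × 4 = 0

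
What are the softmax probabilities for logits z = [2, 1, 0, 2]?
p = [0.3995, 0.147, 0.0541, 0.3995]

exp(z) = [7.389, 2.718, 1, 7.389]
Sum = 18.5
p = [0.3995, 0.147, 0.0541, 0.3995]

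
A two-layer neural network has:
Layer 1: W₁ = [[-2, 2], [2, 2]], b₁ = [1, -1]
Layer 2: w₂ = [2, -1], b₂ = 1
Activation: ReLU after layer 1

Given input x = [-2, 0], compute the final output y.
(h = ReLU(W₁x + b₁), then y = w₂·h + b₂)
y = 11

Layer 1 pre-activation: z₁ = [5, -5]
After ReLU: h = [5, 0]
Layer 2 output: y = 2×5 + -1×0 + 1 = 11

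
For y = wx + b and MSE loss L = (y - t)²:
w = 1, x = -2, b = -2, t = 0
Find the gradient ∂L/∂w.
∂L/∂w = 16

y = wx + b = (1)(-2) + -2 = -4
∂L/∂y = 2(y - t) = 2(-4 - 0) = -8
∂y/∂w = x = -2
∂L/∂w = ∂L/∂y · ∂y/∂w = -8 × -2 = 16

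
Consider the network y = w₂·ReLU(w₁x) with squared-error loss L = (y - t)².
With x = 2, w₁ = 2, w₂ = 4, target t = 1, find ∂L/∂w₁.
∂L/∂w₁ = 240

Forward pass:
z = w₁x = 2×2 = 4
h = ReLU(4) = 4
y = w₂h = 4×4 = 16

Backward pass:
∂L/∂y = 2(y - t) = 2(16 - 1) = 30
∂y/∂h = w₂ = 4
∂h/∂z = 1 (ReLU derivative)
∂z/∂w₁ = x = 2

∂L/∂w₁ = 30 × 4 × 1 × 2 = 240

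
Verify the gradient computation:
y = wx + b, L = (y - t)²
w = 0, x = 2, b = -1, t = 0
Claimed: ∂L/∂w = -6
Incorrect

y = (0)(2) + -1 = -1
∂L/∂y = 2(y - t) = 2(-1 - 0) = -2
∂y/∂w = x = 2
∂L/∂w = -2 × 2 = -4

Claimed value: -6
Incorrect: The correct gradient is -4.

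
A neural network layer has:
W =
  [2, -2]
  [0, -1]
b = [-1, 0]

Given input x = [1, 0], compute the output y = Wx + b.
y = [1, 0]

Wx = [2×1 + -2×0, 0×1 + -1×0]
   = [2, 0]
y = Wx + b = [2 + -1, 0 + 0] = [1, 0]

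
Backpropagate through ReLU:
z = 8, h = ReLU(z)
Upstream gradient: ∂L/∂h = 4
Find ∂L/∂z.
∂L/∂z = 4

h = ReLU(8) = 8
Since z > 0: ∂h/∂z = 1
∂L/∂z = ∂L/∂h · ∂h/∂z = 4 × 1 = 4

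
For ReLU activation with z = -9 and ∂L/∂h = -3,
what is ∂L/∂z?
∂L/∂z = 0

h = ReLU(-9) = 0
Since z < 0: ∂h/∂z = 0
∂L/∂z = ∂L/∂h · ∂h/∂z = -3 × 0 = 0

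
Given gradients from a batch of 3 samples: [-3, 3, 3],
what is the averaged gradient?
Average gradient = 1

Average = (1/3)(-3 + 3 + 3) = 3/3 = 1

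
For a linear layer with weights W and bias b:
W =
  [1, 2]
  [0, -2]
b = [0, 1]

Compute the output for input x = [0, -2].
y = [-4, 5]

Wx = [1×0 + 2×-2, 0×0 + -2×-2]
   = [-4, 4]
y = Wx + b = [-4 + 0, 4 + 1] = [-4, 5]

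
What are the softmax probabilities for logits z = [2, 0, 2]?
p = [0.4683, 0.0634, 0.4683]

exp(z) = [7.389, 1, 7.389]
Sum = 15.78
p = [0.4683, 0.0634, 0.4683]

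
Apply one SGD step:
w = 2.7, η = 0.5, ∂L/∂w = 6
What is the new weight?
w_new = -0.3

w_new = w - η·∂L/∂w = 2.7 - 0.5×(6) = 2.7 - (3) = -0.3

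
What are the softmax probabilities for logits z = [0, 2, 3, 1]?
p = [0.0321, 0.2369, 0.6439, 0.0871]

exp(z) = [1, 7.389, 20.09, 2.718]
Sum = 31.19
p = [0.0321, 0.2369, 0.6439, 0.0871]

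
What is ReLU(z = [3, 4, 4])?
h = [3, 4, 4]

ReLU applied element-wise: max(0,3)=3, max(0,4)=4, max(0,4)=4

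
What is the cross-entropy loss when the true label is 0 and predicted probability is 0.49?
L = 0.6733

L = -0·log(0.49) - 1·log(0.51) = -log(0.51) = 0.6733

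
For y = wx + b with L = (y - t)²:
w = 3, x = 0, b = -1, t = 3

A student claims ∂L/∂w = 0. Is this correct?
Correct

y = (3)(0) + -1 = -1
∂L/∂y = 2(y - t) = 2(-1 - 3) = -8
∂y/∂w = x = 0
∂L/∂w = -8 × 0 = 0

Claimed value: 0
Correct: The correct gradient is 0.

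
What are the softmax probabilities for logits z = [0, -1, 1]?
p = [0.2447, 0.09, 0.6652]

exp(z) = [1, 0.3679, 2.718]
Sum = 4.086
p = [0.2447, 0.09, 0.6652]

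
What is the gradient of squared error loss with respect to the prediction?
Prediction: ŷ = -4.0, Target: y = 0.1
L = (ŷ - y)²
∂L/∂ŷ = -8.2

∂L/∂ŷ = 2(ŷ - y) = 2(-4.0 - 0.1) = 2(-4.1) = -8.2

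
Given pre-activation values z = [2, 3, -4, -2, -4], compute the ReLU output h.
h = [2, 3, 0, 0, 0]

ReLU applied element-wise: max(0,2)=2, max(0,3)=3, max(0,-4)=0, max(0,-2)=0, max(0,-4)=0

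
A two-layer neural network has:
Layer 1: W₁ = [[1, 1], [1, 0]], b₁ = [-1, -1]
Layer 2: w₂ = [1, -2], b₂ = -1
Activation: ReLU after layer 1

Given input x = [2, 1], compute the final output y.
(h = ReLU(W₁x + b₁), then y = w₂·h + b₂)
y = -1

Layer 1 pre-activation: z₁ = [2, 1]
After ReLU: h = [2, 1]
Layer 2 output: y = 1×2 + -2×1 + -1 = -1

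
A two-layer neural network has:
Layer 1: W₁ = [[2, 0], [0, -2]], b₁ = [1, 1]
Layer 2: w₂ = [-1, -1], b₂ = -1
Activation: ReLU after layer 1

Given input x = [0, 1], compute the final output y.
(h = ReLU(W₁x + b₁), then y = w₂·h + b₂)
y = -2

Layer 1 pre-activation: z₁ = [1, -1]
After ReLU: h = [1, 0]
Layer 2 output: y = -1×1 + -1×0 + -1 = -2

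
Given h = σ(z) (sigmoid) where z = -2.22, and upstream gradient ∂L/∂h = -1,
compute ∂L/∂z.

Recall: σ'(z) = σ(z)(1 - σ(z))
∂L/∂z = -0.08837

σ(-2.22) = 0.09797
σ'(-2.22) = σ(-2.22)(1 - σ(-2.22)) = 0.09797 × 0.902 = 0.08837
∂L/∂z = ∂L/∂h · σ'(z) = -1 × 0.08837 = -0.08837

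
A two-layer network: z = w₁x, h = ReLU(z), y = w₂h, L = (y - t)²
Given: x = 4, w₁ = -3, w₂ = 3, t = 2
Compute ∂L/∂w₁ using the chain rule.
∂L/∂w₁ = 0

Forward pass:
z = w₁x = -3×4 = -12
h = ReLU(-12) = 0
y = w₂h = 3×0 = 0

Backward pass:
∂L/∂y = 2(y - t) = 2(0 - 2) = -4
∂y/∂h = w₂ = 3
∂h/∂z = 0 (ReLU derivative)
∂z/∂w₁ = x = 4

∂L/∂w₁ = -4 × 3 × 0 × 4 = 0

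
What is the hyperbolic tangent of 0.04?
0.03998

tanh(0.04) = (e^(0.04) - e^(-0.04))/(e^(0.04) + e^(-0.04)) = 0.03998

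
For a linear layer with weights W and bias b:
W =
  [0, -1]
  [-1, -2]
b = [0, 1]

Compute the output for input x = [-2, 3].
y = [-3, -3]

Wx = [0×-2 + -1×3, -1×-2 + -2×3]
   = [-3, -4]
y = Wx + b = [-3 + 0, -4 + 1] = [-3, -3]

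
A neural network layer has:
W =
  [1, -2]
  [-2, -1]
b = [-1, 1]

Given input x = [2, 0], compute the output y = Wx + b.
y = [1, -3]

Wx = [1×2 + -2×0, -2×2 + -1×0]
   = [2, -4]
y = Wx + b = [2 + -1, -4 + 1] = [1, -3]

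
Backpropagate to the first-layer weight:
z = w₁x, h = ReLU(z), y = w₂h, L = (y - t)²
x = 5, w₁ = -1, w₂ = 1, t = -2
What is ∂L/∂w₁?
∂L/∂w₁ = 0

Forward pass:
z = w₁x = -1×5 = -5
h = ReLU(-5) = 0
y = w₂h = 1×0 = 0

Backward pass:
∂L/∂y = 2(y - t) = 2(0 - -2) = 4
∂y/∂h = w₂ = 1
∂h/∂z = 0 (ReLU derivative)
∂z/∂w₁ = x = 5

∂L/∂w₁ = 4 × 1 × 0 × 5 = 0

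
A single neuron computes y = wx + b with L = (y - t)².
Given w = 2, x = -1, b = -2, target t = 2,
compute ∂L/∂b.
∂L/∂b = -12

y = wx + b = (2)(-1) + -2 = -4
∂L/∂y = 2(y - t) = 2(-4 - 2) = -12
∂y/∂b = 1
∂L/∂b = ∂L/∂y · ∂y/∂b = -12 × 1 = -12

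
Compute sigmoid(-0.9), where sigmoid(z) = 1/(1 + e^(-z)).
0.2891

sigmoid(-0.9) = 1/(1 + e^(0.9)) = 1/(1 + 2.46) = 0.2891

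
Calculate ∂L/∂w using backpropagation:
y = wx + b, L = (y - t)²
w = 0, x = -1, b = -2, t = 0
∂L/∂w = 4

y = wx + b = (0)(-1) + -2 = -2
∂L/∂y = 2(y - t) = 2(-2 - 0) = -4
∂y/∂w = x = -1
∂L/∂w = ∂L/∂y · ∂y/∂w = -4 × -1 = 4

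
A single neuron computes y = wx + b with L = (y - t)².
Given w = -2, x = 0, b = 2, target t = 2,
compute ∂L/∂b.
∂L/∂b = 0

y = wx + b = (-2)(0) + 2 = 2
∂L/∂y = 2(y - t) = 2(2 - 2) = 0
∂y/∂b = 1
∂L/∂b = ∂L/∂y · ∂y/∂b = 0 × 1 = 0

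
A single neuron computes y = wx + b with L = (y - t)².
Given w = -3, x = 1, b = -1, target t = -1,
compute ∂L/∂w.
∂L/∂w = -6

y = wx + b = (-3)(1) + -1 = -4
∂L/∂y = 2(y - t) = 2(-4 - -1) = -6
∂y/∂w = x = 1
∂L/∂w = ∂L/∂y · ∂y/∂w = -6 × 1 = -6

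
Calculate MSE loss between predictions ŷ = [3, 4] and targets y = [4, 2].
MSE = 2.5

MSE = (1/2)((3-4)² + (4-2)²) = (1/2)(1 + 4) = 2.5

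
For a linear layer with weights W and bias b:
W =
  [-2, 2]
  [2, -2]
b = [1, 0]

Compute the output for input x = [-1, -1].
y = [1, 0]

Wx = [-2×-1 + 2×-1, 2×-1 + -2×-1]
   = [0, 0]
y = Wx + b = [0 + 1, 0 + 0] = [1, 0]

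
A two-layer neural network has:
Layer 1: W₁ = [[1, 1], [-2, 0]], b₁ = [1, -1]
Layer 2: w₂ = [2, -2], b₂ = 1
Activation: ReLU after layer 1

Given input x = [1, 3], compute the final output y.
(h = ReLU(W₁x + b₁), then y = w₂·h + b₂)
y = 11

Layer 1 pre-activation: z₁ = [5, -3]
After ReLU: h = [5, 0]
Layer 2 output: y = 2×5 + -2×0 + 1 = 11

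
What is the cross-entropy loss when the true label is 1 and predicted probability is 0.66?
L = 0.4155

L = -1·log(0.66) - 0·log(0.34) = -log(0.66) = 0.4155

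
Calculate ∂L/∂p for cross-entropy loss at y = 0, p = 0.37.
∂L/∂p = 1.587

∂L/∂p = -y/p + (1-y)/(1-p) = 0 + 1/0.63 = 1.587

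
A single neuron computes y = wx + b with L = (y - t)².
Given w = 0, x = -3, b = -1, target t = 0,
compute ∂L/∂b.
∂L/∂b = -2

y = wx + b = (0)(-3) + -1 = -1
∂L/∂y = 2(y - t) = 2(-1 - 0) = -2
∂y/∂b = 1
∂L/∂b = ∂L/∂y · ∂y/∂b = -2 × 1 = -2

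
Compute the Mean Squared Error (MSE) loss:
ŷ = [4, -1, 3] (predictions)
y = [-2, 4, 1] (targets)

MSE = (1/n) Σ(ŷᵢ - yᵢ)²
MSE = 21.67

MSE = (1/3)((4--2)² + (-1-4)² + (3-1)²) = (1/3)(36 + 25 + 4) = 21.67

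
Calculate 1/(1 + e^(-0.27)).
0.5671

sigmoid(0.27) = 1/(1 + e^(-0.27)) = 1/(1 + 0.7634) = 0.5671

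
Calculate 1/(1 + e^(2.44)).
0.08017

sigmoid(-2.44) = 1/(1 + e^(2.44)) = 1/(1 + 11.47) = 0.08017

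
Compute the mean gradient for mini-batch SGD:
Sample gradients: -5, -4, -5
Average gradient = -4.667

Average = (1/3)(-5 + -4 + -5) = -14/3 = -4.667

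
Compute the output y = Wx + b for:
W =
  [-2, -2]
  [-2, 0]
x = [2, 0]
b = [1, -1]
y = [-3, -5]

Wx = [-2×2 + -2×0, -2×2 + 0×0]
   = [-4, -4]
y = Wx + b = [-4 + 1, -4 + -1] = [-3, -5]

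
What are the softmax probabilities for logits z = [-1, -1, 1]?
p = [0.1065, 0.1065, 0.787]

exp(z) = [0.3679, 0.3679, 2.718]
Sum = 3.454
p = [0.1065, 0.1065, 0.787]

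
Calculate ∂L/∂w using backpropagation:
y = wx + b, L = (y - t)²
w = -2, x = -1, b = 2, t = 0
∂L/∂w = -8

y = wx + b = (-2)(-1) + 2 = 4
∂L/∂y = 2(y - t) = 2(4 - 0) = 8
∂y/∂w = x = -1
∂L/∂w = ∂L/∂y · ∂y/∂w = 8 × -1 = -8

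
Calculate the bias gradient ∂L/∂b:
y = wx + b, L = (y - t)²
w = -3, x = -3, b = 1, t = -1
∂L/∂b = 22

y = wx + b = (-3)(-3) + 1 = 10
∂L/∂y = 2(y - t) = 2(10 - -1) = 22
∂y/∂b = 1
∂L/∂b = ∂L/∂y · ∂y/∂b = 22 × 1 = 22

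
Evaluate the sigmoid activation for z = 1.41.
0.8038

sigmoid(1.41) = 1/(1 + e^(-1.41)) = 1/(1 + 0.2441) = 0.8038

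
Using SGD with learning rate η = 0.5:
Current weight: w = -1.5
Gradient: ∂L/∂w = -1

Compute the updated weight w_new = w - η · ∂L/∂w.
w_new = -1

w_new = w - η·∂L/∂w = -1.5 - 0.5×(-1) = -1.5 - (-0.5) = -1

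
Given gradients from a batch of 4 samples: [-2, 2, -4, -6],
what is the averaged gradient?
Average gradient = -2.5

Average = (1/4)(-2 + 2 + -4 + -6) = -10/4 = -2.5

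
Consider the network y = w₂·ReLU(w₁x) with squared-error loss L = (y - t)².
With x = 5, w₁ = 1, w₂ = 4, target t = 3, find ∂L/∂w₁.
∂L/∂w₁ = 680

Forward pass:
z = w₁x = 1×5 = 5
h = ReLU(5) = 5
y = w₂h = 4×5 = 20

Backward pass:
∂L/∂y = 2(y - t) = 2(20 - 3) = 34
∂y/∂h = w₂ = 4
∂h/∂z = 1 (ReLU derivative)
∂z/∂w₁ = x = 5

∂L/∂w₁ = 34 × 4 × 1 × 5 = 680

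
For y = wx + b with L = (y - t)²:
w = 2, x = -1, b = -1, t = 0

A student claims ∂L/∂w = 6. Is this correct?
Correct

y = (2)(-1) + -1 = -3
∂L/∂y = 2(y - t) = 2(-3 - 0) = -6
∂y/∂w = x = -1
∂L/∂w = -6 × -1 = 6

Claimed value: 6
Correct: The correct gradient is 6.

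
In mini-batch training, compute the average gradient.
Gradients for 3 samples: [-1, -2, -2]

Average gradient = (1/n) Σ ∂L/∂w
Average gradient = -1.667

Average = (1/3)(-1 + -2 + -2) = -5/3 = -1.667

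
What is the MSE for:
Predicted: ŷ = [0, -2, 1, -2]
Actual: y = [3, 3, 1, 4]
MSE = 17.5

MSE = (1/4)((0-3)² + (-2-3)² + (1-1)² + (-2-4)²) = (1/4)(9 + 25 + 0 + 36) = 17.5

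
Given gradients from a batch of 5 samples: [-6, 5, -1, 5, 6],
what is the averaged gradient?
Average gradient = 1.8

Average = (1/5)(-6 + 5 + -1 + 5 + 6) = 9/5 = 1.8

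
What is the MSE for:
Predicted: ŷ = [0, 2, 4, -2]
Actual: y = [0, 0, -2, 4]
MSE = 19

MSE = (1/4)((0-0)² + (2-0)² + (4--2)² + (-2-4)²) = (1/4)(0 + 4 + 36 + 36) = 19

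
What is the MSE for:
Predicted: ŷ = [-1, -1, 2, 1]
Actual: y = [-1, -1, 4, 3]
MSE = 2

MSE = (1/4)((-1--1)² + (-1--1)² + (2-4)² + (1-3)²) = (1/4)(0 + 0 + 4 + 4) = 2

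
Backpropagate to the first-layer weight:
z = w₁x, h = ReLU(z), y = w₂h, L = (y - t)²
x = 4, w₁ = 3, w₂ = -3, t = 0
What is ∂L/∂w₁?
∂L/∂w₁ = 864

Forward pass:
z = w₁x = 3×4 = 12
h = ReLU(12) = 12
y = w₂h = -3×12 = -36

Backward pass:
∂L/∂y = 2(y - t) = 2(-36 - 0) = -72
∂y/∂h = w₂ = -3
∂h/∂z = 1 (ReLU derivative)
∂z/∂w₁ = x = 4

∂L/∂w₁ = -72 × -3 × 1 × 4 = 864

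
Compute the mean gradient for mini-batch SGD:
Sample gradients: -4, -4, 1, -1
Average gradient = -2

Average = (1/4)(-4 + -4 + 1 + -1) = -8/4 = -2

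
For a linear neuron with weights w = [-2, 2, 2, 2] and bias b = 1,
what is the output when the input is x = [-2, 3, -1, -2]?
y = 5

y = (-2)(-2) + (2)(3) + (2)(-1) + (2)(-2) + 1 = 5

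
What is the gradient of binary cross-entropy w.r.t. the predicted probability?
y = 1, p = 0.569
∂L/∂p = -1.757

∂L/∂p = -y/p + (1-y)/(1-p) = -1/0.569 + 0 = -1.757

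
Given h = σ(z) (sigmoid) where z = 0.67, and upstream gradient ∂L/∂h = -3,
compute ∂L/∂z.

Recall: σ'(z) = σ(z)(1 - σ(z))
∂L/∂z = -0.6718

σ(0.67) = 0.6615
σ'(0.67) = σ(0.67)(1 - σ(0.67)) = 0.6615 × 0.3385 = 0.2239
∂L/∂z = ∂L/∂h · σ'(z) = -3 × 0.2239 = -0.6718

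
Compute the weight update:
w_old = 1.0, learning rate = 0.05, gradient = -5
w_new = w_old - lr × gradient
w_new = 1.25

w_new = w - η·∂L/∂w = 1.0 - 0.05×(-5) = 1.0 - (-0.25) = 1.25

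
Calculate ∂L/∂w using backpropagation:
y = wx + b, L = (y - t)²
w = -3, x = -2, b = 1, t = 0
∂L/∂w = -28

y = wx + b = (-3)(-2) + 1 = 7
∂L/∂y = 2(y - t) = 2(7 - 0) = 14
∂y/∂w = x = -2
∂L/∂w = ∂L/∂y · ∂y/∂w = 14 × -2 = -28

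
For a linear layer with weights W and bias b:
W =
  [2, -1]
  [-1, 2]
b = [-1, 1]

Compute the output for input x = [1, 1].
y = [0, 2]

Wx = [2×1 + -1×1, -1×1 + 2×1]
   = [1, 1]
y = Wx + b = [1 + -1, 1 + 1] = [0, 2]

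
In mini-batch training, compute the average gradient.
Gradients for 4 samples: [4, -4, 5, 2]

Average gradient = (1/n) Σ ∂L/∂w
Average gradient = 1.75

Average = (1/4)(4 + -4 + 5 + 2) = 7/4 = 1.75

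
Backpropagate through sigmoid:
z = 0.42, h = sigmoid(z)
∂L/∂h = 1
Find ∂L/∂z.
∂L/∂z = 0.2393

σ(0.42) = 0.6035
σ'(0.42) = σ(0.42)(1 - σ(0.42)) = 0.6035 × 0.3965 = 0.2393
∂L/∂z = ∂L/∂h · σ'(z) = 1 × 0.2393 = 0.2393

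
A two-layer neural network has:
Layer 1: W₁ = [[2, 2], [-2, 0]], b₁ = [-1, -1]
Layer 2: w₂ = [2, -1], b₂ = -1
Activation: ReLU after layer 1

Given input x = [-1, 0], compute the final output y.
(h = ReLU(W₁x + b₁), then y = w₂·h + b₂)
y = -2

Layer 1 pre-activation: z₁ = [-3, 1]
After ReLU: h = [0, 1]
Layer 2 output: y = 2×0 + -1×1 + -1 = -2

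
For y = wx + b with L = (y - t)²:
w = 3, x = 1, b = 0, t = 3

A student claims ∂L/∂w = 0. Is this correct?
Correct

y = (3)(1) + 0 = 3
∂L/∂y = 2(y - t) = 2(3 - 3) = 0
∂y/∂w = x = 1
∂L/∂w = 0 × 1 = 0

Claimed value: 0
Correct: The correct gradient is 0.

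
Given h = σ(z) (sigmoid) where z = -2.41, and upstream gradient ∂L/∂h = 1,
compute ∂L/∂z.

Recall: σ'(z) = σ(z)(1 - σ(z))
∂L/∂z = 0.07562

σ(-2.41) = 0.08241
σ'(-2.41) = σ(-2.41)(1 - σ(-2.41)) = 0.08241 × 0.9176 = 0.07562
∂L/∂z = ∂L/∂h · σ'(z) = 1 × 0.07562 = 0.07562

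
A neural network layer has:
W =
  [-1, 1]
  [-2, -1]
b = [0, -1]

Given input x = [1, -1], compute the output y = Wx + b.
y = [-2, -2]

Wx = [-1×1 + 1×-1, -2×1 + -1×-1]
   = [-2, -1]
y = Wx + b = [-2 + 0, -1 + -1] = [-2, -2]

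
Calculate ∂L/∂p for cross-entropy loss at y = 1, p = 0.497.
∂L/∂p = -2.012

∂L/∂p = -y/p + (1-y)/(1-p) = -1/0.497 + 0 = -2.012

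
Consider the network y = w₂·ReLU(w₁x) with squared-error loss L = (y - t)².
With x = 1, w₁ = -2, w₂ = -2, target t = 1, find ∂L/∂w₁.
∂L/∂w₁ = 0

Forward pass:
z = w₁x = -2×1 = -2
h = ReLU(-2) = 0
y = w₂h = -2×0 = 0

Backward pass:
∂L/∂y = 2(y - t) = 2(0 - 1) = -2
∂y/∂h = w₂ = -2
∂h/∂z = 0 (ReLU derivative)
∂z/∂w₁ = x = 1

∂L/∂w₁ = -2 × -2 × 0 × 1 = 0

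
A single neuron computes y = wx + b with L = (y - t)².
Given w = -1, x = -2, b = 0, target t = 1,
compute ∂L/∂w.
∂L/∂w = -4

y = wx + b = (-1)(-2) + 0 = 2
∂L/∂y = 2(y - t) = 2(2 - 1) = 2
∂y/∂w = x = -2
∂L/∂w = ∂L/∂y · ∂y/∂w = 2 × -2 = -4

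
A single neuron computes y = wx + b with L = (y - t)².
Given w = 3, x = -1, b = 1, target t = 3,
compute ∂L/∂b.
∂L/∂b = -10

y = wx + b = (3)(-1) + 1 = -2
∂L/∂y = 2(y - t) = 2(-2 - 3) = -10
∂y/∂b = 1
∂L/∂b = ∂L/∂y · ∂y/∂b = -10 × 1 = -10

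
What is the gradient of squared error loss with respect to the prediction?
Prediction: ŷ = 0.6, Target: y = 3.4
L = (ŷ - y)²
∂L/∂ŷ = -5.6

∂L/∂ŷ = 2(ŷ - y) = 2(0.6 - 3.4) = 2(-2.8) = -5.6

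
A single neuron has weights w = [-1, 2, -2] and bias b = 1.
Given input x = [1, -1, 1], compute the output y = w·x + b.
y = -4

y = (-1)(1) + (2)(-1) + (-2)(1) + 1 = -4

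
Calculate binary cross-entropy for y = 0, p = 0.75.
L = 1.386

L = -0·log(0.75) - 1·log(0.25) = -log(0.25) = 1.386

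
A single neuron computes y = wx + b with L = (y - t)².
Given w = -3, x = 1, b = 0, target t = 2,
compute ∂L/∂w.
∂L/∂w = -10

y = wx + b = (-3)(1) + 0 = -3
∂L/∂y = 2(y - t) = 2(-3 - 2) = -10
∂y/∂w = x = 1
∂L/∂w = ∂L/∂y · ∂y/∂w = -10 × 1 = -10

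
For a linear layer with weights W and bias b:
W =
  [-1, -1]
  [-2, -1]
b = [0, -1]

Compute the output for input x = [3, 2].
y = [-5, -9]

Wx = [-1×3 + -1×2, -2×3 + -1×2]
   = [-5, -8]
y = Wx + b = [-5 + 0, -8 + -1] = [-5, -9]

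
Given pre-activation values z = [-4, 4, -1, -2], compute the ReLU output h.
h = [0, 4, 0, 0]

ReLU applied element-wise: max(0,-4)=0, max(0,4)=4, max(0,-1)=0, max(0,-2)=0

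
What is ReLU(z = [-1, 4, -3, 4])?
h = [0, 4, 0, 4]

ReLU applied element-wise: max(0,-1)=0, max(0,4)=4, max(0,-3)=0, max(0,4)=4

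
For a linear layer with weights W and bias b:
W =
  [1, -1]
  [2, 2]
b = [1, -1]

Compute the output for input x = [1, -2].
y = [4, -3]

Wx = [1×1 + -1×-2, 2×1 + 2×-2]
   = [3, -2]
y = Wx + b = [3 + 1, -2 + -1] = [4, -3]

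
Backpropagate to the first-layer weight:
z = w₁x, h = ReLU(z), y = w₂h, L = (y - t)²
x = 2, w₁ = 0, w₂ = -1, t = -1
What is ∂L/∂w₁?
∂L/∂w₁ = 0

Forward pass:
z = w₁x = 0×2 = 0
h = ReLU(0) = 0
y = w₂h = -1×0 = 0

Backward pass:
∂L/∂y = 2(y - t) = 2(0 - -1) = 2
∂y/∂h = w₂ = -1
∂h/∂z = 0 (ReLU derivative)
∂z/∂w₁ = x = 2

∂L/∂w₁ = 2 × -1 × 0 × 2 = 0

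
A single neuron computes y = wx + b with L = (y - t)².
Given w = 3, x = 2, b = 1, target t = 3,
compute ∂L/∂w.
∂L/∂w = 16

y = wx + b = (3)(2) + 1 = 7
∂L/∂y = 2(y - t) = 2(7 - 3) = 8
∂y/∂w = x = 2
∂L/∂w = ∂L/∂y · ∂y/∂w = 8 × 2 = 16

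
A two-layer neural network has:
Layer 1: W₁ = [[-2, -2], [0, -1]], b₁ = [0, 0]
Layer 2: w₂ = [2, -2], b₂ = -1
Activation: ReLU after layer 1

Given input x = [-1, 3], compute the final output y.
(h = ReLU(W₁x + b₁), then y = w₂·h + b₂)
y = -1

Layer 1 pre-activation: z₁ = [-4, -3]
After ReLU: h = [0, 0]
Layer 2 output: y = 2×0 + -2×0 + -1 = -1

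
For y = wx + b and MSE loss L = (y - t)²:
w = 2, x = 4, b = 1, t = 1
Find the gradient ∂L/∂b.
∂L/∂b = 16

y = wx + b = (2)(4) + 1 = 9
∂L/∂y = 2(y - t) = 2(9 - 1) = 16
∂y/∂b = 1
∂L/∂b = ∂L/∂y · ∂y/∂b = 16 × 1 = 16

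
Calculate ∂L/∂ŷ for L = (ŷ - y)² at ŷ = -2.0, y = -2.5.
∂L/∂ŷ = 1.0

∂L/∂ŷ = 2(ŷ - y) = 2(-2.0 - -2.5) = 2(0.5) = 1.0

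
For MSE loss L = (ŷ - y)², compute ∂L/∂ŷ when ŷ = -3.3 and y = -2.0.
∂L/∂ŷ = -2.6

∂L/∂ŷ = 2(ŷ - y) = 2(-3.3 - -2.0) = 2(-1.3) = -2.6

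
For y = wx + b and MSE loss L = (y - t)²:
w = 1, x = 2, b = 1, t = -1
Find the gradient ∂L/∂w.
∂L/∂w = 16

y = wx + b = (1)(2) + 1 = 3
∂L/∂y = 2(y - t) = 2(3 - -1) = 8
∂y/∂w = x = 2
∂L/∂w = ∂L/∂y · ∂y/∂w = 8 × 2 = 16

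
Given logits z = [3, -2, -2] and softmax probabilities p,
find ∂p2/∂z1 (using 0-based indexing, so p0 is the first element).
∂p2/∂z1 = -4.42e-05

p = softmax(z) = [0.9867, 0.006648, 0.006648]
p2 = 0.006648, p1 = 0.006648

∂p2/∂z1 = -p2 × p1 = -0.006648 × 0.006648 = -4.42e-05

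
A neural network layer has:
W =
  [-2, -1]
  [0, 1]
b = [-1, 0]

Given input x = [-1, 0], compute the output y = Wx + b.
y = [1, 0]

Wx = [-2×-1 + -1×0, 0×-1 + 1×0]
   = [2, 0]
y = Wx + b = [2 + -1, 0 + 0] = [1, 0]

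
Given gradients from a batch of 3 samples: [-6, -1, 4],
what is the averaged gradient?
Average gradient = -1

Average = (1/3)(-6 + -1 + 4) = -3/3 = -1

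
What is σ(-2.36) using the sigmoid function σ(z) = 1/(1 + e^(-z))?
0.08627

sigmoid(-2.36) = 1/(1 + e^(2.36)) = 1/(1 + 10.59) = 0.08627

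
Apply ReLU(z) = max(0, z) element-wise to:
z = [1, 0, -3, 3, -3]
h = [1, 0, 0, 3, 0]

ReLU applied element-wise: max(0,1)=1, max(0,0)=0, max(0,-3)=0, max(0,3)=3, max(0,-3)=0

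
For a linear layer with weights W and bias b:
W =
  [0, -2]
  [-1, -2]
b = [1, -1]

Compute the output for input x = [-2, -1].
y = [3, 3]

Wx = [0×-2 + -2×-1, -1×-2 + -2×-1]
   = [2, 4]
y = Wx + b = [2 + 1, 4 + -1] = [3, 3]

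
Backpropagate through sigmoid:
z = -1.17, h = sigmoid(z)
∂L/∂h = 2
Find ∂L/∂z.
∂L/∂z = 0.3615

σ(-1.17) = 0.2369
σ'(-1.17) = σ(-1.17)(1 - σ(-1.17)) = 0.2369 × 0.7631 = 0.1808
∂L/∂z = ∂L/∂h · σ'(z) = 2 × 0.1808 = 0.3615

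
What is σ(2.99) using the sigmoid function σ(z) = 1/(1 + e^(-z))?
0.9521

sigmoid(2.99) = 1/(1 + e^(-2.99)) = 1/(1 + 0.05029) = 0.9521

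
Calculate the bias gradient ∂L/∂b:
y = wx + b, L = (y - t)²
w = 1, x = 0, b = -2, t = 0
∂L/∂b = -4

y = wx + b = (1)(0) + -2 = -2
∂L/∂y = 2(y - t) = 2(-2 - 0) = -4
∂y/∂b = 1
∂L/∂b = ∂L/∂y · ∂y/∂b = -4 × 1 = -4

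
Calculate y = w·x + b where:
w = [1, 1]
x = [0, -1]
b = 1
y = 0

y = (1)(0) + (1)(-1) + 1 = 0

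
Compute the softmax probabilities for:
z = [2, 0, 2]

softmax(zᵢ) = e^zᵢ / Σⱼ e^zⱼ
p = [0.4683, 0.0634, 0.4683]

exp(z) = [7.389, 1, 7.389]
Sum = 15.78
p = [0.4683, 0.0634, 0.4683]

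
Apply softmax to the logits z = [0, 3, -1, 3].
p = [0.0241, 0.4835, 0.0089, 0.4835]

exp(z) = [1, 20.09, 0.3679, 20.09]
Sum = 41.54
p = [0.0241, 0.4835, 0.0089, 0.4835]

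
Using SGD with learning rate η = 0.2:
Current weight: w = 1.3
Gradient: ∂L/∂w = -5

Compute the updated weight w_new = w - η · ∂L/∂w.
w_new = 2.3

w_new = w - η·∂L/∂w = 1.3 - 0.2×(-5) = 1.3 - (-1) = 2.3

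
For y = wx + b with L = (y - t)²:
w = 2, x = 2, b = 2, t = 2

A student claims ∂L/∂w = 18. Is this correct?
Incorrect

y = (2)(2) + 2 = 6
∂L/∂y = 2(y - t) = 2(6 - 2) = 8
∂y/∂w = x = 2
∂L/∂w = 8 × 2 = 16

Claimed value: 18
Incorrect: The correct gradient is 16.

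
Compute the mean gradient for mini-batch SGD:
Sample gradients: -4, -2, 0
Average gradient = -2

Average = (1/3)(-4 + -2 + 0) = -6/3 = -2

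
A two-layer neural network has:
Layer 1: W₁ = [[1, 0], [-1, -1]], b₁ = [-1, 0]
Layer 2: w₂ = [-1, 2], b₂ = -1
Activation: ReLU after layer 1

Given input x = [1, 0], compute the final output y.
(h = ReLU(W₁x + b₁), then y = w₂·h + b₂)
y = -1

Layer 1 pre-activation: z₁ = [0, -1]
After ReLU: h = [0, 0]
Layer 2 output: y = -1×0 + 2×0 + -1 = -1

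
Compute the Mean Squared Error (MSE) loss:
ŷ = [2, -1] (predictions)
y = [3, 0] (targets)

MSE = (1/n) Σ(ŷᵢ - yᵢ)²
MSE = 1

MSE = (1/2)((2-3)² + (-1-0)²) = (1/2)(1 + 1) = 1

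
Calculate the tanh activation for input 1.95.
0.9603

tanh(1.95) = (e^(1.95) - e^(-1.95))/(e^(1.95) + e^(-1.95)) = 0.9603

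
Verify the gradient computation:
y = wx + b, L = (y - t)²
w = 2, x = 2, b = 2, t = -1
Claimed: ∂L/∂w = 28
Correct

y = (2)(2) + 2 = 6
∂L/∂y = 2(y - t) = 2(6 - -1) = 14
∂y/∂w = x = 2
∂L/∂w = 14 × 2 = 28

Claimed value: 28
Correct: The correct gradient is 28.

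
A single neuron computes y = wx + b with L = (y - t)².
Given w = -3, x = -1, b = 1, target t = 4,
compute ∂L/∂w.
∂L/∂w = 0

y = wx + b = (-3)(-1) + 1 = 4
∂L/∂y = 2(y - t) = 2(4 - 4) = 0
∂y/∂w = x = -1
∂L/∂w = ∂L/∂y · ∂y/∂w = 0 × -1 = 0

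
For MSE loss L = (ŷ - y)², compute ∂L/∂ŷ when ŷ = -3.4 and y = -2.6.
∂L/∂ŷ = -1.6

∂L/∂ŷ = 2(ŷ - y) = 2(-3.4 - -2.6) = 2(-0.8) = -1.6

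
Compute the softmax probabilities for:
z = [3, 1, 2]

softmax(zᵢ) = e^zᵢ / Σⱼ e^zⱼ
p = [0.6652, 0.09, 0.2447]

exp(z) = [20.09, 2.718, 7.389]
Sum = 30.19
p = [0.6652, 0.09, 0.2447]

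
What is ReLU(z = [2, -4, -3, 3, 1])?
h = [2, 0, 0, 3, 1]

ReLU applied element-wise: max(0,2)=2, max(0,-4)=0, max(0,-3)=0, max(0,3)=3, max(0,1)=1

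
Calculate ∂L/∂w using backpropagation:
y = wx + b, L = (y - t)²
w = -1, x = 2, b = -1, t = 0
∂L/∂w = -12

y = wx + b = (-1)(2) + -1 = -3
∂L/∂y = 2(y - t) = 2(-3 - 0) = -6
∂y/∂w = x = 2
∂L/∂w = ∂L/∂y · ∂y/∂w = -6 × 2 = -12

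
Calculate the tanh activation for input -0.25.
-0.2449

tanh(-0.25) = (e^(-0.25) - e^(0.25))/(e^(-0.25) + e^(0.25)) = -0.2449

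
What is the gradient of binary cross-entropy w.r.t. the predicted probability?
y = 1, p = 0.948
∂L/∂p = -1.055

∂L/∂p = -y/p + (1-y)/(1-p) = -1/0.948 + 0 = -1.055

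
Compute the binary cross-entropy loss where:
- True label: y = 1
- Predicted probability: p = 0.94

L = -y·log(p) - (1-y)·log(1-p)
L = 0.06188

L = -1·log(0.94) - 0·log(0.06) = -log(0.94) = 0.06188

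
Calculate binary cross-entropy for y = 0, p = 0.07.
L = 0.07257

L = -0·log(0.07) - 1·log(0.93) = -log(0.93) = 0.07257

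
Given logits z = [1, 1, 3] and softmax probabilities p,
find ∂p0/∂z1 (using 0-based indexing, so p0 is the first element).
∂p0/∂z1 = -0.01134

p = softmax(z) = [0.1065, 0.1065, 0.787]
p0 = 0.1065, p1 = 0.1065

∂p0/∂z1 = -p0 × p1 = -0.1065 × 0.1065 = -0.01134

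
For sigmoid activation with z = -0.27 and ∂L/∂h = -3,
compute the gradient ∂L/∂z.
∂L/∂z = -0.7365

σ(-0.27) = 0.4329
σ'(-0.27) = σ(-0.27)(1 - σ(-0.27)) = 0.4329 × 0.5671 = 0.2455
∂L/∂z = ∂L/∂h · σ'(z) = -3 × 0.2455 = -0.7365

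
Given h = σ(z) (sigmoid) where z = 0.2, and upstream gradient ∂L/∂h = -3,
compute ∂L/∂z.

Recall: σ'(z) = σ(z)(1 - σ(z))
∂L/∂z = -0.7425

σ(0.2) = 0.5498
σ'(0.2) = σ(0.2)(1 - σ(0.2)) = 0.5498 × 0.4502 = 0.2475
∂L/∂z = ∂L/∂h · σ'(z) = -3 × 0.2475 = -0.7425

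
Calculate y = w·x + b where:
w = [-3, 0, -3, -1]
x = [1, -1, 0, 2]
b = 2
y = -3

y = (-3)(1) + (0)(-1) + (-3)(0) + (-1)(2) + 2 = -3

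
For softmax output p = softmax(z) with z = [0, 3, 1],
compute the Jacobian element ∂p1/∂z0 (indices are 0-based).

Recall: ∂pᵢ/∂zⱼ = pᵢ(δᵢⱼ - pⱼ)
∂p1/∂z0 = -0.03545

p = softmax(z) = [0.04201, 0.8438, 0.1142]
p1 = 0.8438, p0 = 0.04201

∂p1/∂z0 = -p1 × p0 = -0.8438 × 0.04201 = -0.03545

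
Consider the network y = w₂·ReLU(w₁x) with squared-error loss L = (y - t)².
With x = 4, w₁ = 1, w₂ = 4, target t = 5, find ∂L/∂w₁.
∂L/∂w₁ = 352

Forward pass:
z = w₁x = 1×4 = 4
h = ReLU(4) = 4
y = w₂h = 4×4 = 16

Backward pass:
∂L/∂y = 2(y - t) = 2(16 - 5) = 22
∂y/∂h = w₂ = 4
∂h/∂z = 1 (ReLU derivative)
∂z/∂w₁ = x = 4

∂L/∂w₁ = 22 × 4 × 1 × 4 = 352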